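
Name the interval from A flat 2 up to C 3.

major third

A to C spans three letter names (A-B-C), so the interval is some kind of third.
Counting semitones, Ab2→C3 is 4, which is the major third.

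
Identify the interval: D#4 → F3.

augmented sixth

Descending from D#4 to F3 is the same interval as ascending F3 to D#4.
F to D spans six letter names (F-G-A-B-C-D) — that makes it a sixth of some quality.
A major sixth would be 9 semitones; F3 to D#4 is 10, one semitone wider, so the interval is augmented.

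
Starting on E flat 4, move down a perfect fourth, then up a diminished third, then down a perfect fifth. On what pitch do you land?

G double-flat 3

A perfect fourth down from Eb4 is Bb3.
Bb3 up a diminished third → Dbb4 (2 semitones).
Dbb4 down a perfect fifth → Gbb3 (7 semitones).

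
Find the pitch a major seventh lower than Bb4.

Seven letter names down from B: C.
Moving 11 semitones down from Bb4 (the size of a major seventh) reaches Cb4.

Cb4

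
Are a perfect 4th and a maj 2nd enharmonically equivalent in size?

No

A perfect fourth is 5 semitones but a major second is 2 semitones — different sizes.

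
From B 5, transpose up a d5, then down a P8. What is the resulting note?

Up a diminished fifth from B5: F6 (6 semitones up).
A perfect octave down from F6 is F5.

F 5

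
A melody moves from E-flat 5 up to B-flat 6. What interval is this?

E to B spans five letter names (E-F-G-A-B), plus an octave: a twelfth.
Counting semitones, Eb5→Bb6 is 19, which is the perfect twelfth.
(Equivalently, a compound perfect fifth: a perfect fifth plus an octave.)

perfect twelfth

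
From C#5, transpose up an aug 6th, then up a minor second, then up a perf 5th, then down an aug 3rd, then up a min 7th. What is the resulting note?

Up an augmented sixth from C#5: A##5 (10 semitones up).
Up a minor second from A##5: B#5 (1 semitone up).
B#5 up a perfect fifth → F##6 (7 semitones).
F##6 down an augmented third → D6 (5 semitones).
Up a minor seventh from D6: C7 (10 semitones up).

C7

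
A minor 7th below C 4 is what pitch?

D 3

Counting seven letter names down from C lands on D.
Moving 10 semitones down from C4 (the size of a minor seventh) reaches D3.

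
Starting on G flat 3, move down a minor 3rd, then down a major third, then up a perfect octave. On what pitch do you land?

A minor third down from Gb3 is Eb3.
A major third down from Eb3 is Cb3.
Cb3 up a perfect octave → Cb4 (12 semitones).

C flat 4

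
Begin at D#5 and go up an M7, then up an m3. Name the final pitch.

E#6

A major seventh up from D#5 is C##6.
Up a minor third from C##6: E#6 (3 semitones up).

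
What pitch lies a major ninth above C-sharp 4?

D-sharp 5

Counting two letter names plus an octave up from C lands on D.
A major ninth spans 14 semitones, so from C#4 the target pitch is D#5.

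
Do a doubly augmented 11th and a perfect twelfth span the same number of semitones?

Yes

A doubly augmented eleventh = 19 semitones = a perfect twelfth; enharmonically equal.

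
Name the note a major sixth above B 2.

The sixth takes the letter from B up to G.
A major sixth is 9 semitones; 9 semitones up from B2 gives G#3.

G-sharp 3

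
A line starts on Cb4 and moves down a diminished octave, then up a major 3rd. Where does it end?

A diminished octave down from Cb4 is C3.
C3 up a major third → E3 (4 semitones).

E3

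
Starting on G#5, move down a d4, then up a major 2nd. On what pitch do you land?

E##5

A diminished fourth down from G#5 is D##5.
A major second up from D##5 is E##5.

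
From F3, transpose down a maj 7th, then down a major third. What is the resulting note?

Ebb2

Down a major seventh from F3: Gb2 (11 semitones down).
A major third down from Gb2 is Ebb2.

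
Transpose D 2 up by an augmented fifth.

Counting five letter names up from D lands on A.
An augmented fifth is 8 semitones; 8 semitones up from D2 gives A#2.

A sharp 2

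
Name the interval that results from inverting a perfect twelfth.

First reduce the compound perfect twelfth to its simple form, a perfect fifth.
The rule of nine gives the new number: 9 − 5 = 4, so a fifth becomes a fourth.
Quality inverts too: perfect stays perfect. That makes the inversion a perfect fourth.

perfect fourth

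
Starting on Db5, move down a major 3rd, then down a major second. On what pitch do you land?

Abb4

Down a major third from Db5: Bbb4 (4 semitones down).
Bbb4 down a major second → Abb4 (2 semitones).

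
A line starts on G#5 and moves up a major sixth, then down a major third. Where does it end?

A major sixth up from G#5 is E#6.
E#6 down a major third → C#6 (4 semitones).

C#6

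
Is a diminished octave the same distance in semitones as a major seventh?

Yes

Both span 11 semitones: a diminished octave and a major seventh are the same chromatic distance.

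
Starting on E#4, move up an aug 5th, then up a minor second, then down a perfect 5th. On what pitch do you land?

F##4

E#4 up an augmented fifth → B##4 (8 semitones).
A minor second up from B##4 is C##5.
A perfect fifth down from C##5 is F##4.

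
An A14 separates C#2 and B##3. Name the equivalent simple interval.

Subtracting seven from the interval number removes an octave: 14 − 7 = 7.
So an augmented fourteenth is an octave plus an augmented seventh. The quality is unchanged.

augmented seventh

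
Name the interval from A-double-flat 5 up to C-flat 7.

major 10th

A to C spans three letter names (A-B-C), plus an octave — that makes it a tenth of some quality.
Counting semitones, Abb5→Cb7 is 16, which is the major tenth.
(Equivalently, a compound major third: a major third plus an octave.)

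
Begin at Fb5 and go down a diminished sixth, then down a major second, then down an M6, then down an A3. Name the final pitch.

A diminished sixth down from Fb5 is A4.
A4 down a major second → G4 (2 semitones).
G4 down a major sixth → Bb3 (9 semitones).
Down an augmented third from Bb3: Gbb3 (5 semitones down).

Gbb3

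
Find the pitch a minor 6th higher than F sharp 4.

Six letter names up from F: D.
A minor sixth is 8 semitones; 8 semitones up from F#4 gives D5.

D 5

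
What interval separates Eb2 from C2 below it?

Descending from Eb2 to C2 is the same interval as ascending C2 to Eb2.
C to E spans three letter names (C-D-E) — that makes it a third of some quality.
At 3 semitones, C2→Eb2 falls one short of a major third: minor.

m3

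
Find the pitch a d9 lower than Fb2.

E1

Two letters down from F (plus an octave) reaches E.
Moving 12 semitones down from Fb2 (the size of a diminished ninth) reaches E1.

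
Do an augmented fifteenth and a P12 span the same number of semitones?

25 semitones (augmented fifteenth) vs 19 semitones (perfect twelfth): not equal.

No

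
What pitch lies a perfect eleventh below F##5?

C##4

Four letters down from F (plus an octave) reaches C.
Moving 17 semitones down from F##5 (the size of a perfect eleventh) reaches C##4.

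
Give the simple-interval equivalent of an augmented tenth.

Take out an octave (7 from the number): 10 − 7 = 3.
Quality carries through unchanged, so the simple form is an augmented third.

A3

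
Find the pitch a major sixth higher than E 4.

Counting six letter names up from E lands on C.
A major sixth is 9 semitones; 9 semitones up from E4 gives C#5.

C-sharp 5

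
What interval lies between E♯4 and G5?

diminished tenth

E to G spans three letter names (E-F-G), plus an octave: a tenth.
The major tenth is 16 semitones; here we have 14, two semitones narrower: diminished.
(Equivalently, a compound diminished third: a diminished third plus an octave.)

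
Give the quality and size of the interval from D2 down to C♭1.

augmented ninth

Descending from D2 to Cb1 is the same interval as ascending Cb1 to D2.
C to D spans two letter names (C-D), plus an octave — that makes it a ninth of some quality.
A major ninth would be 14 semitones; Cb1 to D2 is 15, one semitone wider, so the interval is augmented.
(Equivalently, a compound augmented second: an augmented second plus an octave.)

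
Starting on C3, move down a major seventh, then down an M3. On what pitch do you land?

Down a major seventh from C3: Db2 (11 semitones down).
Down a major third from Db2: Bbb1 (4 semitones down).

Bbb1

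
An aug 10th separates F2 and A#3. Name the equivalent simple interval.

augmented 3rd

Take out an octave (7 from the number): 10 − 7 = 3.
Quality carries through unchanged, so the simple form is an augmented third.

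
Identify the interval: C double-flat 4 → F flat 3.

Descending from Cbb4 to Fb3 is the same interval as ascending Fb3 to Cbb4.
F to C spans five letter names (F-G-A-B-C): a fifth.
The perfect fifth is 7 semitones; here we have 6, one semitone narrower: diminished.

diminished 5th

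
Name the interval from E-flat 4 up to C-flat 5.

E to C spans six letter names (E-F-G-A-B-C): a sixth.
At 8 semitones, Eb4→Cb5 falls one short of a major sixth: minor.

minor sixth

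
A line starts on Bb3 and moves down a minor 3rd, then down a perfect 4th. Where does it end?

D3

A minor third down from Bb3 is G3.
G3 down a perfect fourth → D3 (5 semitones).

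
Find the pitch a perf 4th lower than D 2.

Four letter names down from D: A.
Moving 5 semitones down from D2 (the size of a perfect fourth) reaches A1.

A 1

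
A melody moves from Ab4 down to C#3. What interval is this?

Descending from Ab4 to C#3 is the same interval as ascending C#3 to Ab4.
C to A spans six letter names (C-D-E-F-G-A), plus an octave: a thirteenth.
A major thirteenth would be 21 semitones; C#3 to Ab4 is 19, two semitones narrower, so the interval is diminished.
(Equivalently, a compound diminished sixth: a diminished sixth plus an octave.)

diminished thirteenth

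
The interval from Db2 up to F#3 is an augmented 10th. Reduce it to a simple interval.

Subtracting seven from the interval number removes an octave: 10 − 7 = 3.
So an augmented tenth is an octave plus an augmented third. The quality is unchanged.

augmented third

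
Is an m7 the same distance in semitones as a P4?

10 semitones (minor seventh) vs 5 semitones (perfect fourth): not equal.

No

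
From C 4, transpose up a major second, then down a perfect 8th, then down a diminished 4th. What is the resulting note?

A sharp 2

Up a major second from C4: D4 (2 semitones up).
A perfect octave down from D4 is D3.
Down a diminished fourth from D3: A#2 (4 semitones down).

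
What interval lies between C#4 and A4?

minor 6th

C to A spans six letter names (C-D-E-F-G-A): a sixth.
A major sixth would be 9 semitones, but C#4 to A4 is 8 — one semitone narrower, making it a minor sixth.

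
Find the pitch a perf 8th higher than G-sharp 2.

The letter stays G (same as the start), shifted an octave up.
A perfect octave spans 12 semitones, so from G#2 the target pitch is G#3.

G-sharp 3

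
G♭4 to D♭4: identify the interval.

perfect fourth

Descending from Gb4 to Db4 is the same interval as ascending Db4 to Gb4.
D to G spans four letter names (D-E-F-G): a fourth.
Db4 to Gb4 is 5 semitones, matching the perfect fourth exactly, so the quality is perfect.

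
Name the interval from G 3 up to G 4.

G to G is the same letter name, plus an octave — that makes it an octave of some quality.
G3 to G4 is 12 semitones, matching the perfect octave exactly, so the quality is perfect.

perfect 8th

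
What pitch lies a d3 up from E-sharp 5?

Three letter names up from E: G.
A diminished third spans 2 semitones, so from E#5 the target pitch is G5.

G 5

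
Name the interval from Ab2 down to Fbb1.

Descending from Ab2 to Fbb1 is the same interval as ascending Fbb1 to Ab2.
F to A spans three letter names (F-G-A), plus an octave, so the interval is some kind of tenth.
A major tenth would be 16 semitones; Fbb1 to Ab2 is 17, one semitone wider, so the interval is augmented.
(Equivalently, a compound augmented third: an augmented third plus an octave.)

augmented tenth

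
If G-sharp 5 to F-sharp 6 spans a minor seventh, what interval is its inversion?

Interval numbers invert to sum to nine: 7 + 2 = 9, so a seventh inverts to a second.
Quality inverts too: minor becomes major. That makes the inversion a major second.

major second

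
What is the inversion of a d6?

Inverted interval numbers add to nine, so a sixth pairs with a third (6 + 3 = 9).
Quality inverts too: diminished becomes augmented. That makes the inversion an augmented third.

augmented 3rd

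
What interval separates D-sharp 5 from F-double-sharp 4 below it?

Descending from D#5 to F##4 is the same interval as ascending F##4 to D#5.
F to D spans six letter names (F-G-A-B-C-D) — that makes it a sixth of some quality.
At 8 semitones, F##4→D#5 falls one short of a major sixth: minor.

minor sixth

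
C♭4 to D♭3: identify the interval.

Descending from Cb4 to Db3 is the same interval as ascending Db3 to Cb4.
D to C spans seven letter names (D-E-F-G-A-B-C), so the interval is some kind of seventh.
At 10 semitones, Db3→Cb4 falls one short of a major seventh: minor.

minor seventh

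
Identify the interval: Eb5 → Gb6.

E to G spans three letter names (E-F-G), plus an octave, so the interval is some kind of tenth.
A major tenth would be 16 semitones, but Eb5 to Gb6 is 15 — one semitone narrower, making it a minor tenth.
(Equivalently, a compound minor third: a minor third plus an octave.)

minor 10th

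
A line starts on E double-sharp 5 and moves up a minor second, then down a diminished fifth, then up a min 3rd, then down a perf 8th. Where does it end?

D double-sharp 4

Up a minor second from E##5: F##5 (1 semitone up).
Down a diminished fifth from F##5: B##4 (6 semitones down).
Up a minor third from B##4: D##5 (3 semitones up).
Down a perfect octave from D##5: D##4 (12 semitones down).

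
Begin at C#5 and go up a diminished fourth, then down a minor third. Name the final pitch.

Up a diminished fourth from C#5: F5 (4 semitones up).
F5 down a minor third → D5 (3 semitones).

D5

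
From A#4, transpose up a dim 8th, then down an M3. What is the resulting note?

A diminished octave up from A#4 is A5.
Down a major third from A5: F5 (4 semitones down).

F5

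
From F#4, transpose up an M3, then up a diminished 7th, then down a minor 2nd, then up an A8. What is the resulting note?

F##6

A major third up from F#4 is A#4.
A diminished seventh up from A#4 is G5.
A minor second down from G5 is F#5.
An augmented octave up from F#5 is F##6.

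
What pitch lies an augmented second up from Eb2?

The second takes the letter from E up to F.
An augmented second spans 3 semitones, so from Eb2 the target pitch is F#2.

F#2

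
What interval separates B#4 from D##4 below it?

minor 6th

Descending from B#4 to D##4 is the same interval as ascending D##4 to B#4.
D to B spans six letter names (D-E-F-G-A-B) — that makes it a sixth of some quality.
A major sixth would be 9 semitones, but D##4 to B#4 is 8 — one semitone narrower, making it a minor sixth.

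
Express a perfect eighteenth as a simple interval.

Take out 2 octaves (14 from the number): 18 − 14 = 4.
Quality carries through unchanged, so the simple form is a perfect fourth.

perfect fourth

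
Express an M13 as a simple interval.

Take out an octave (7 from the number): 13 − 7 = 6.
Quality carries through unchanged, so the simple form is a major sixth.

major sixth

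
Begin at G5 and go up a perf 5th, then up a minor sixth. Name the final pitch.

Bb6

G5 up a perfect fifth → D6 (7 semitones).
A minor sixth up from D6 is Bb6.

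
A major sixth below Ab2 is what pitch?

Counting six letter names down from A lands on C.
A major sixth is 9 semitones; 9 semitones down from Ab2 gives Cb2.

Cb2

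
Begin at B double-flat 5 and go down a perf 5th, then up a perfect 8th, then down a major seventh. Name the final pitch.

Down a perfect fifth from Bbb5: Ebb5 (7 semitones down).
Up a perfect octave from Ebb5: Ebb6 (12 semitones up).
A major seventh down from Ebb6 is Fbb5.

F double-flat 5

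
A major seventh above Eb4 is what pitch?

D5

Counting seven letter names up from E lands on D.
A major seventh is 11 semitones; 11 semitones up from Eb4 gives D5.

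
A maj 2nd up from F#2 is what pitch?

Counting two letter names up from F lands on G.
Moving 2 semitones up from F#2 (the size of a major second) reaches G#2.

G#2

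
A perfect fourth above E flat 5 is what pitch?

A flat 5

Counting four letter names up from E lands on A.
Moving 5 semitones up from Eb5 (the size of a perfect fourth) reaches Ab5.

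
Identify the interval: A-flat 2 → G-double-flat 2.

A2

Descending from Ab2 to Gbb2 is the same interval as ascending Gbb2 to Ab2.
G to A spans two letter names (G-A) — that makes it a second of some quality.
The major second is 2 semitones; here we have 3, one semitone wider: augmented.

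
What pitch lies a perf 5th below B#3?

E#3

Counting five letter names down from B lands on E.
A perfect fifth is 7 semitones; 7 semitones down from B#3 gives E#3.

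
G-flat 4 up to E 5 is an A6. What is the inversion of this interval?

Interval numbers invert to sum to nine: 6 + 3 = 9, so a sixth inverts to a third.
Quality inverts too: augmented becomes diminished. That makes the inversion a diminished third.

d3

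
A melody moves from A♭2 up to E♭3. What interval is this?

perfect 5th

A to E spans five letter names (A-B-C-D-E) — that makes it a fifth of some quality.
The perfect fifth spans 7 semitones, and Ab2 to Eb3 is exactly 7 semitones — so this is a perfect fifth.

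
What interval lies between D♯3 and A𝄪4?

D to A spans five letter names (D-E-F-G-A), plus an octave, so the interval is some kind of twelfth.
The perfect twelfth is 19 semitones; here we have 20, one semitone wider: augmented.
(Equivalently, a compound augmented fifth: an augmented fifth plus an octave.)

augmented twelfth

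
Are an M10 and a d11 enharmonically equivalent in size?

Yes

Both span 16 semitones: a major tenth and a diminished eleventh are the same chromatic distance.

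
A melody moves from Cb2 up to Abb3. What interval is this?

C to A spans six letter names (C-D-E-F-G-A), plus an octave: a thirteenth.
A major thirteenth would be 21 semitones, but Cb2 to Abb3 is 20 — one semitone narrower, making it a minor thirteenth.
(Equivalently, a compound minor sixth: a minor sixth plus an octave.)

minor thirteenth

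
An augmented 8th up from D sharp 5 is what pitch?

D double-sharp 6

The letter stays D (same as the start), shifted an octave up.
An augmented octave is 13 semitones; 13 semitones up from D#5 gives D##6.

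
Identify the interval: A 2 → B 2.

A to B spans two letter names (A-B), so the interval is some kind of second.
A2 to B2 is 2 semitones, matching the major second exactly, so the quality is major.

M2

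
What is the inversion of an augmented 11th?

diminished 5th

First reduce the compound augmented eleventh to its simple form, an augmented fourth.
Inverted interval numbers add to nine, so a fourth pairs with a fifth (4 + 5 = 9).
The quality also flips — augmented becomes diminished — giving a diminished fifth.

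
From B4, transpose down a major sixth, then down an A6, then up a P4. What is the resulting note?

Bbb3

A major sixth down from B4 is D4.
Down an augmented sixth from D4: Fb3 (10 semitones down).
Fb3 up a perfect fourth → Bbb3 (5 semitones).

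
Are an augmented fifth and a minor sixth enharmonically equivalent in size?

An augmented fifth = 8 semitones = a minor sixth; enharmonically equal.

Yes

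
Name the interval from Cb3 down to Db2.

Descending from Cb3 to Db2 is the same interval as ascending Db2 to Cb3.
D to C spans seven letter names (D-E-F-G-A-B-C) — that makes it a seventh of some quality.
Db2 to Cb3 is 10 semitones, a half step short of the major seventh (11), so this is minor.

m7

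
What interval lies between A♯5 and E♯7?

A to E spans five letter names (A-B-C-D-E), plus an octave, so the interval is some kind of twelfth.
The perfect twelfth spans 19 semitones, and A#5 to E#7 is exactly 19 semitones — so this is a perfect twelfth.
(Equivalently, a compound perfect fifth: a perfect fifth plus an octave.)

perfect 12th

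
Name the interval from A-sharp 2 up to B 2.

A to B spans two letter names (A-B), so the interval is some kind of second.
At 1 semitone, A#2→B2 falls one short of a major second: minor.

minor 2nd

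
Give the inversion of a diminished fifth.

A4

The rule of nine gives the new number: 9 − 5 = 4, so a fifth becomes a fourth.
And diminished becomes augmented under inversion, so we get an augmented fourth.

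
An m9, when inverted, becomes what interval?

M7

First reduce the compound minor ninth to its simple form, a minor second.
Inverted interval numbers add to nine, so a second pairs with a seventh (2 + 7 = 9).
And minor becomes major under inversion, so we get a major seventh.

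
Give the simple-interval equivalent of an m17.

m3

Take out 2 octaves (14 from the number): 17 − 14 = 3.
Quality carries through unchanged, so the simple form is a minor third.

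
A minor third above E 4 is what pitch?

Counting three letter names up from E lands on G.
A minor third is 3 semitones; 3 semitones up from E4 gives G4.

G 4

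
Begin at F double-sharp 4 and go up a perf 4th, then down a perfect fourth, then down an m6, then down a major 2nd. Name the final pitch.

G double-sharp 3

Up a perfect fourth from F##4: B#4 (5 semitones up).
A perfect fourth down from B#4 is F##4.
F##4 down a minor sixth → A##3 (8 semitones).
A##3 down a major second → G##3 (2 semitones).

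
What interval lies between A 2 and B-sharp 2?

A2

A to B spans two letter names (A-B) — that makes it a second of some quality.
A major second would be 2 semitones; A2 to B#2 is 3, one semitone wider, so the interval is augmented.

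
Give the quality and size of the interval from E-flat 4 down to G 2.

Descending from Eb4 to G2 is the same interval as ascending G2 to Eb4.
G to E spans six letter names (G-A-B-C-D-E), plus an octave, so the interval is some kind of thirteenth.
G2 to Eb4 is 20 semitones, a half step short of the major thirteenth (21), so this is minor.
(Equivalently, a compound minor sixth: a minor sixth plus an octave.)

minor thirteenth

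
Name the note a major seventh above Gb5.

F6

Counting seven letter names up from G lands on F.
A major seventh is 11 semitones; 11 semitones up from Gb5 gives F6.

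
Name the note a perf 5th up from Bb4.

F5

The fifth takes the letter from B up to F.
Moving 7 semitones up from Bb4 (the size of a perfect fifth) reaches F5.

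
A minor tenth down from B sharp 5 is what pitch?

The tenth's letter: B down three letter names plus an octave → G.
Moving 15 semitones down from B#5 (the size of a minor tenth) reaches G##4.

G double-sharp 4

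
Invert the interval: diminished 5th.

The rule of nine gives the new number: 9 − 5 = 4, so a fifth becomes a fourth.
And diminished becomes augmented under inversion, so we get an augmented fourth.

A4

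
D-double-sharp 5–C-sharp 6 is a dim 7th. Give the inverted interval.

Interval numbers invert to sum to nine: 7 + 2 = 9, so a seventh inverts to a second.
And diminished becomes augmented under inversion, so we get an augmented second.

augmented 2nd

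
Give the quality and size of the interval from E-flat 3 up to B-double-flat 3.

diminished 5th

E to B spans five letter names (E-F-G-A-B): a fifth.
A perfect fifth would be 7 semitones; Eb3 to Bbb3 is 6, one semitone narrower, so the interval is diminished.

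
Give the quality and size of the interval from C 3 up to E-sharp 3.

augmented third

C to E spans three letter names (C-D-E) — that makes it a third of some quality.
The major third is 4 semitones; here we have 5, one semitone wider: augmented.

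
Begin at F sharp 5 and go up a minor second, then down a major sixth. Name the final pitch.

B flat 4

Up a minor second from F#5: G5 (1 semitone up).
Down a major sixth from G5: Bb4 (9 semitones down).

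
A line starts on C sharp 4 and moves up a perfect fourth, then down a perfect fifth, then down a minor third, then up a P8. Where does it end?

A perfect fourth up from C#4 is F#4.
A perfect fifth down from F#4 is B3.
B3 down a minor third → G#3 (3 semitones).
A perfect octave up from G#3 is G#4.

G sharp 4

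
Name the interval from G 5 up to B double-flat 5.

G to B spans three letter names (G-A-B) — that makes it a third of some quality.
A major third would be 4 semitones; G5 to Bbb5 is 2, two semitones narrower, so the interval is diminished.

diminished third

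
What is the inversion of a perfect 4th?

Interval numbers invert to sum to nine: 4 + 5 = 9, so a fourth inverts to a fifth.
Quality inverts too: perfect stays perfect. That makes the inversion a perfect fifth.

perfect 5th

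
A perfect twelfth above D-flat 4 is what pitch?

Counting five letter names plus an octave up from D lands on A.
Moving 19 semitones up from Db4 (the size of a perfect twelfth) reaches Ab5.

A-flat 5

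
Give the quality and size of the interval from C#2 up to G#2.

P5

C to G spans five letter names (C-D-E-F-G) — that makes it a fifth of some quality.
Counting semitones, C#2→G#2 is 7, which is the perfect fifth.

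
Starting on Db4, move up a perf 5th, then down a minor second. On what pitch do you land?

Up a perfect fifth from Db4: Ab4 (7 semitones up).
Down a minor second from Ab4: G4 (1 semitone down).

G4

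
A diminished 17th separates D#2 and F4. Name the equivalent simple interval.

Subtracting seven from the interval number removes an octave: 17 − 14 = 3.
Quality carries through unchanged, so the simple form is a diminished third.

d3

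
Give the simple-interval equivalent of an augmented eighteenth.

Subtracting seven from the interval number removes an octave: 18 − 14 = 4.
That makes an augmented eighteenth a compound augmented fourth — 2 octaves plus an augmented fourth.

augmented fourth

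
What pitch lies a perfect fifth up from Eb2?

The fifth takes the letter from E up to B.
A perfect fifth spans 7 semitones, so from Eb2 the target pitch is Bb2.

Bb2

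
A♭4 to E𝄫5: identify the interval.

diminished fifth

A to E spans five letter names (A-B-C-D-E): a fifth.
The perfect fifth is 7 semitones; here we have 6, one semitone narrower: diminished.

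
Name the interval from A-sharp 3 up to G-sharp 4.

A to G spans seven letter names (A-B-C-D-E-F-G), so the interval is some kind of seventh.
A#3 to G#4 is 10 semitones, a half step short of the major seventh (11), so this is minor.

minor 7th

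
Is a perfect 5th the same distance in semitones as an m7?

No

A perfect fifth is 7 semitones but a minor seventh is 10 semitones — different sizes.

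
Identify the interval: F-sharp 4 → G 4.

F to G spans two letter names (F-G), so the interval is some kind of second.
At 1 semitone, F#4→G4 falls one short of a major second: minor.

m2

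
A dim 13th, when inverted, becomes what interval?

A3

First reduce the compound diminished thirteenth to its simple form, a diminished sixth.
Inverted interval numbers add to nine, so a sixth pairs with a third (6 + 3 = 9).
The quality also flips — diminished becomes augmented — giving an augmented third.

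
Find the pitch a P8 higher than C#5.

C#6

The letter stays C (same as the start), shifted an octave up.
A perfect octave spans 12 semitones, so from C#5 the target pitch is C#6.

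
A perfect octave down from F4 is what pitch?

The letter stays F (same as the start), shifted an octave down.
A perfect octave spans 12 semitones, so from F4 the target pitch is F3.

F3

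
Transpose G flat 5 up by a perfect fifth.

D flat 6

The fifth takes the letter from G up to D.
Moving 7 semitones up from Gb5 (the size of a perfect fifth) reaches Db6.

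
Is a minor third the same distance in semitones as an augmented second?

Both span 3 semitones: a minor third and an augmented second are the same chromatic distance.

Yes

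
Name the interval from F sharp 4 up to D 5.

F to D spans six letter names (F-G-A-B-C-D), so the interval is some kind of sixth.
A major sixth would be 9 semitones, but F#4 to D5 is 8 — one semitone narrower, making it a minor sixth.

minor 6th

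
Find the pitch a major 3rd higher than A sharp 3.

C double-sharp 4

Three letter names up from A: C.
Moving 4 semitones up from A#3 (the size of a major third) reaches C##4.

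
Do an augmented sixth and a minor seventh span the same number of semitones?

An augmented sixth = 10 semitones = a minor seventh; enharmonically equal.

Yes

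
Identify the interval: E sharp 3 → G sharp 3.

minor 3rd

E to G spans three letter names (E-F-G) — that makes it a third of some quality.
A major third would be 4 semitones, but E#3 to G#3 is 3 — one semitone narrower, making it a minor third.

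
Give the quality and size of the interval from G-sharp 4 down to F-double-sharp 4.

minor 2nd

Descending from G#4 to F##4 is the same interval as ascending F##4 to G#4.
F to G spans two letter names (F-G), so the interval is some kind of second.
At 1 semitone, F##4→G#4 falls one short of a major second: minor.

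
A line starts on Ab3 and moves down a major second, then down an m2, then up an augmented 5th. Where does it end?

A major second down from Ab3 is Gb3.
Down a minor second from Gb3: F3 (1 semitone down).
F3 up an augmented fifth → C#4 (8 semitones).

C#4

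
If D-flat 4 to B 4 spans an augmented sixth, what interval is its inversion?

diminished third

Inverted interval numbers add to nine, so a sixth pairs with a third (6 + 3 = 9).
The quality also flips — augmented becomes diminished — giving a diminished third.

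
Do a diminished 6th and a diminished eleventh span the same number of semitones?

No

A diminished sixth is 7 semitones but a diminished eleventh is 16 semitones — different sizes.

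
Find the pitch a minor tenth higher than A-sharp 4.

Counting three letter names plus an octave up from A lands on C.
A minor tenth spans 15 semitones, so from A#4 the target pitch is C#6.

C-sharp 6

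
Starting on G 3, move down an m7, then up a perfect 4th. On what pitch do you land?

G3 down a minor seventh → A2 (10 semitones).
A perfect fourth up from A2 is D3.

D 3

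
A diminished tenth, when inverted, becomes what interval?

First reduce the compound diminished tenth to its simple form, a diminished third.
Interval numbers invert to sum to nine: 3 + 6 = 9, so a third inverts to a sixth.
Quality inverts too: diminished becomes augmented. That makes the inversion an augmented sixth.

augmented 6th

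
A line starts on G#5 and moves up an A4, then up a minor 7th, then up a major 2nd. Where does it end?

Up an augmented fourth from G#5: C##6 (6 semitones up).
A minor seventh up from C##6 is B#6.
A major second up from B#6 is C##7.

C##7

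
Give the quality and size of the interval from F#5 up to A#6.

F to A spans three letter names (F-G-A), plus an octave: a tenth.
F#5 to A#6 is 16 semitones, matching the major tenth exactly, so the quality is major.
(Equivalently, a compound major third: a major third plus an octave.)

major tenth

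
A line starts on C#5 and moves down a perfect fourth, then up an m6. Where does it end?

E5

C#5 down a perfect fourth → G#4 (5 semitones).
G#4 up a minor sixth → E5 (8 semitones).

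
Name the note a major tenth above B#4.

Three letters up from B (plus an octave) reaches D.
A major tenth spans 16 semitones, so from B#4 the target pitch is D##6.

D##6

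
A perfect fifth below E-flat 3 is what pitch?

Counting five letter names down from E lands on A.
A perfect fifth is 7 semitones; 7 semitones down from Eb3 gives Ab2.

A-flat 2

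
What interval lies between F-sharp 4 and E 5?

minor seventh

F to E spans seven letter names (F-G-A-B-C-D-E): a seventh.
A major seventh would be 11 semitones, but F#4 to E5 is 10 — one semitone narrower, making it a minor seventh.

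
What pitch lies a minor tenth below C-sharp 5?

Three letters down from C (plus an octave) reaches A.
A minor tenth spans 15 semitones, so from C#5 the target pitch is A#3.

A-sharp 3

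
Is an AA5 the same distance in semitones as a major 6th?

Yes

A doubly augmented fifth = 9 semitones = a major sixth; enharmonically equal.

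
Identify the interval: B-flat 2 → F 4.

perfect twelfth

B to F spans five letter names (B-C-D-E-F), plus an octave — that makes it a twelfth of some quality.
The perfect twelfth spans 19 semitones, and Bb2 to F4 is exactly 19 semitones — so this is a perfect twelfth.
(Equivalently, a compound perfect fifth: a perfect fifth plus an octave.)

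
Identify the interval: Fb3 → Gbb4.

F to G spans two letter names (F-G), plus an octave, so the interval is some kind of ninth.
A major ninth would be 14 semitones, but Fb3 to Gbb4 is 13 — one semitone narrower, making it a minor ninth.
(Equivalently, a compound minor second: a minor second plus an octave.)

minor 9th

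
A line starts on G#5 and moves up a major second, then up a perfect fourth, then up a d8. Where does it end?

D7

A major second up from G#5 is A#5.
A#5 up a perfect fourth → D#6 (5 semitones).
A diminished octave up from D#6 is D7.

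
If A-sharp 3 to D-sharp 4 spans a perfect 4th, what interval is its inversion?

Interval numbers invert to sum to nine: 4 + 5 = 9, so a fourth inverts to a fifth.
The quality also flips — perfect stays perfect — giving a perfect fifth.

perfect fifth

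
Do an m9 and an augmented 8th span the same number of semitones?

Yes

A minor ninth spans 13 semitones, and an augmented octave also spans 13 semitones — they're enharmonic.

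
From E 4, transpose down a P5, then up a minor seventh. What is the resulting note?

A perfect fifth down from E4 is A3.
A minor seventh up from A3 is G4.

G 4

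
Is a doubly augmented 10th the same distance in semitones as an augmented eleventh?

Both span 18 semitones: a doubly augmented tenth and an augmented eleventh are the same chromatic distance.

Yes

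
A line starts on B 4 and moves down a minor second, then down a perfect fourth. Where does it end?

E sharp 4

A minor second down from B4 is A#4.
A perfect fourth down from A#4 is E#4.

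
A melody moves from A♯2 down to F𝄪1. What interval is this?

m10

Descending from A#2 to F##1 is the same interval as ascending F##1 to A#2.
F to A spans three letter names (F-G-A), plus an octave — that makes it a tenth of some quality.
At 15 semitones, F##1→A#2 falls one short of a major tenth: minor.
(Equivalently, a compound minor third: a minor third plus an octave.)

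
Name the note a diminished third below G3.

E#3

The third takes the letter from G down to E.
Moving 2 semitones down from G3 (the size of a diminished third) reaches E#3.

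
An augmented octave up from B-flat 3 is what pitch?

For an octave the letter name doesn't change: still B, an octave up.
Moving 13 semitones up from Bb3 (the size of an augmented octave) reaches B4.

B 4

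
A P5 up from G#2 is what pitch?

D#3

Five letter names up from G: D.
Moving 7 semitones up from G#2 (the size of a perfect fifth) reaches D#3.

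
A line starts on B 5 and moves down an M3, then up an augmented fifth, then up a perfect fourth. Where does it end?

Down a major third from B5: G5 (4 semitones down).
G5 up an augmented fifth → D#6 (8 semitones).
Up a perfect fourth from D#6: G#6 (5 semitones up).

G sharp 6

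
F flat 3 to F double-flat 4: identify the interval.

diminished octave

F to F is the same letter name, plus an octave, so the interval is some kind of octave.
The perfect octave is 12 semitones; here we have 11, one semitone narrower: diminished.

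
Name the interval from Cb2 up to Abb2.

m6

C to A spans six letter names (C-D-E-F-G-A) — that makes it a sixth of some quality.
At 8 semitones, Cb2→Abb2 falls one short of a major sixth: minor.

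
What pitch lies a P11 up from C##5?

Counting four letter names plus an octave up from C lands on F.
A perfect eleventh spans 17 semitones, so from C##5 the target pitch is F##6.

F##6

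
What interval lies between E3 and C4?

minor sixth

E to C spans six letter names (E-F-G-A-B-C), so the interval is some kind of sixth.
At 8 semitones, E3→C4 falls one short of a major sixth: minor.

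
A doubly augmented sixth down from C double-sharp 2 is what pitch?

Six letter names down from C: E.
A doubly augmented sixth spans 11 semitones, so from C##2 the target pitch is Eb1.

E flat 1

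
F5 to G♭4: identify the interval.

Descending from F5 to Gb4 is the same interval as ascending Gb4 to F5.
G to F spans seven letter names (G-A-B-C-D-E-F), so the interval is some kind of seventh.
The major seventh spans 11 semitones, and Gb4 to F5 is exactly 11 semitones — so this is a major seventh.

major 7th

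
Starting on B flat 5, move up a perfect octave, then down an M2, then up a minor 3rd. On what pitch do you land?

Bb5 up a perfect octave → Bb6 (12 semitones).
Bb6 down a major second → Ab6 (2 semitones).
A minor third up from Ab6 is Cb7.

C flat 7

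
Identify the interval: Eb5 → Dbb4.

A9

Descending from Eb5 to Dbb4 is the same interval as ascending Dbb4 to Eb5.
D to E spans two letter names (D-E), plus an octave, so the interval is some kind of ninth.
Dbb4 to Eb5 spans 15 semitones — one semitone wider than the major ninth (14) — giving an augmented ninth.
(Equivalently, a compound augmented second: an augmented second plus an octave.)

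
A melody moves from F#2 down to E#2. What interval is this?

Descending from F#2 to E#2 is the same interval as ascending E#2 to F#2.
E to F spans two letter names (E-F), so the interval is some kind of second.
E#2 to F#2 is 1 semitone, a half step short of the major second (2), so this is minor.

minor second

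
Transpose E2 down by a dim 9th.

D##1

Counting two letter names plus an octave down from E lands on D.
Moving 12 semitones down from E2 (the size of a diminished ninth) reaches D##1.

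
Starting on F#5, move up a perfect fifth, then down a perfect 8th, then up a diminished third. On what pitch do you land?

Eb5

Up a perfect fifth from F#5: C#6 (7 semitones up).
A perfect octave down from C#6 is C#5.
A diminished third up from C#5 is Eb5.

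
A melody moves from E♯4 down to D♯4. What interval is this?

major second

Descending from E#4 to D#4 is the same interval as ascending D#4 to E#4.
D to E spans two letter names (D-E): a second.
D#4 to E#4 is 2 semitones, matching the major second exactly, so the quality is major.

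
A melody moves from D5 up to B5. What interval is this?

D to B spans six letter names (D-E-F-G-A-B) — that makes it a sixth of some quality.
The major sixth spans 9 semitones, and D5 to B5 is exactly 9 semitones — so this is a major sixth.

major sixth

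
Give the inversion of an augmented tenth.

First reduce the compound augmented tenth to its simple form, an augmented third.
The rule of nine gives the new number: 9 − 3 = 6, so a third becomes a sixth.
And augmented becomes diminished under inversion, so we get a diminished sixth.

d6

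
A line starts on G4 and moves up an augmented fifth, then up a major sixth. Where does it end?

Up an augmented fifth from G4: D#5 (8 semitones up).
A major sixth up from D#5 is B#5.

B#5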